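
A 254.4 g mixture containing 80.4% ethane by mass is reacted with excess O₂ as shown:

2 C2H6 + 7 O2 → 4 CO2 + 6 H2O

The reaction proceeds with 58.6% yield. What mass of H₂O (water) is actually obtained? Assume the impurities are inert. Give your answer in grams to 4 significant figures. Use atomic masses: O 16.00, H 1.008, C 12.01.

Pure C2H6 available = 254.4 g × 0.804 = 204.54 g.
M(C2H6) = 2(12.01) + 6(1.008) = 30.068 g/mol.
M(H2O) = 2(1.008) + 16.00 = 18.016 g/mol.
n(C2H6) = 204.54 g / 30.068 g/mol = 6.8025 mol.
From the equation the C2H6:H2O mole ratio is 2:6, so n(H2O) = 6.8025 × 6/2 = 20.408 mol.
Mass of H2O = 20.408 mol × 18.016 g/mol = 367.66 g.
Actual mass collected = 367.66 g × 0.586 = 215.45 g.

215.4 g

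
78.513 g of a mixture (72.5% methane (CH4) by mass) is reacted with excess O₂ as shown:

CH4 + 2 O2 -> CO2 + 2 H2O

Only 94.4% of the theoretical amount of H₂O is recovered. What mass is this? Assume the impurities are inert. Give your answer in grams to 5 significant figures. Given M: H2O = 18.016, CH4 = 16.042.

Pure CH4 available = 78.513 g × 0.725 = 56.9219 g.
n(CH4) = 56.9219 g / 16.042 g/mol = 3.54831 mol.
From the equation the CH4:H2O mole ratio is 1:2, so n(H2O) = 3.54831 × 2/1 = 7.09661 mol.
Mass of H2O = 7.09661 mol × 18.016 g/mol = 127.853 g.
Actual mass collected = 127.853 g × 0.944 = 120.693 g.

120.69 g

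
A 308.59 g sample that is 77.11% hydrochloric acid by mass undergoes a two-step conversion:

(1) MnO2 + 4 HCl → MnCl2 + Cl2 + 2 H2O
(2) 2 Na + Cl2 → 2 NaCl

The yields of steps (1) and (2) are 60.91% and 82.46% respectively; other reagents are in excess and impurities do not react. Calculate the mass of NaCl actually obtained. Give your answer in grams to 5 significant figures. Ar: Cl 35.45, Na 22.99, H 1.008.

Pure HCl = 308.59 × 0.7711 = 237.954 g.
M(HCl) = 1.008 + 35.45 = 36.458 g/mol.
M(NaCl) = 22.99 + 35.45 = 58.44 g/mol.
n(HCl) = 237.954 / 36.458 = 6.52679 mol.
Step 1 (HCl:Cl2 = 4:1): theoretical n(Cl2) = 1.63170 mol; at 60.91% yield, n(Cl2) = 0.993867 mol.
Step 2 (Cl2:NaCl = 1:2): theoretical n(NaCl) = 1.98773 mol, so theoretical mass = 1.98773 × 58.44 = 116.163 g.
At 82.46% yield, actual mass of NaCl = 116.163 × 0.8246 = 95.7882 g.

95.788 g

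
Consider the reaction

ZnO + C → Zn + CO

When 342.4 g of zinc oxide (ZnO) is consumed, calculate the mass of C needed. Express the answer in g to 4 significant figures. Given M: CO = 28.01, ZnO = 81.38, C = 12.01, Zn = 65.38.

n(ZnO) = 342.40 g / 81.38 g/mol = 4.2074 mol.
From the equation the ZnO:C mole ratio is 1:1, so n(C) = 4.2074 × 1/1 = 4.2074 mol.
Mass of C = 4.2074 mol × 12.01 g/mol = 50.531 g.

50.53 g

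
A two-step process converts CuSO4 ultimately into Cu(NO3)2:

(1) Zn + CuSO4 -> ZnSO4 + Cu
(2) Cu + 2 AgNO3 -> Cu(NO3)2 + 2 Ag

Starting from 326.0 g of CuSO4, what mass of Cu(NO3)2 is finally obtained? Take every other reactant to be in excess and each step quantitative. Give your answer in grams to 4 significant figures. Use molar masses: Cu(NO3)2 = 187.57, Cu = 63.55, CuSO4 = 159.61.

383.1 g

n(CuSO4) = 326.00 / 159.61 = 2.0425 mol.
Step 1 gives a 1:1 ratio of CuSO4 to Cu, so n(Cu) = 2.0425 mol.
In step 2 the Cu:Cu(NO3)2 ratio is 1:1, so n(Cu(NO3)2) = 2.0425 mol.
Mass of Cu(NO3)2 = 2.0425 × 187.57 = 383.11 g.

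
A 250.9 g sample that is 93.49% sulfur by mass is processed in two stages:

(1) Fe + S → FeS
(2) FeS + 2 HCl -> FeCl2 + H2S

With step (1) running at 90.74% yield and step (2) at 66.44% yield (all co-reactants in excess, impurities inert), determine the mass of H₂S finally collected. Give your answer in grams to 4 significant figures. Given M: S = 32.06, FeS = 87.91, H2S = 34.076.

Pure S = 250.9 × 0.9349 = 234.57 g.
n(S) = 234.57 / 32.06 = 7.3165 mol.
Step 1 (S:FeS = 1:1): theoretical n(FeS) = 7.3165 mol; at 90.74% yield, n(FeS) = 6.6390 mol.
Step 2 (FeS:H2S = 1:1): theoretical n(H2S) = 6.6390 mol, so theoretical mass = 6.6390 × 34.076 = 226.23 g.
At 66.44% yield, actual mass of H2S = 226.23 × 0.6644 = 150.31 g.

150.3 g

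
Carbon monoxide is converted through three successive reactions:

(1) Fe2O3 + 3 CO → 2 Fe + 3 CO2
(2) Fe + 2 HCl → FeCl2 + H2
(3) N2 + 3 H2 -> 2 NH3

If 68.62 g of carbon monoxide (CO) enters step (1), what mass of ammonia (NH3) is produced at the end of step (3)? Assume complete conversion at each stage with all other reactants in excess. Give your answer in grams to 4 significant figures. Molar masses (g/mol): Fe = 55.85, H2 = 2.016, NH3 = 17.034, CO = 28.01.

n(CO) = 68.62 / 28.01 = 2.4498 mol.
Reaction (1): CO→Fe ratio 3:2 ⇒ n(Fe) = 1.6332 mol.
Reaction (2): Fe→H2 ratio 1:1 ⇒ n(H2) = 1.6332 mol.
Reaction (3): H2→NH3 ratio 3:2 ⇒ n(NH3) = 1.0888 mol.
Mass of NH3 = 1.0888 × 17.034 = 18.547 g.

18.55 g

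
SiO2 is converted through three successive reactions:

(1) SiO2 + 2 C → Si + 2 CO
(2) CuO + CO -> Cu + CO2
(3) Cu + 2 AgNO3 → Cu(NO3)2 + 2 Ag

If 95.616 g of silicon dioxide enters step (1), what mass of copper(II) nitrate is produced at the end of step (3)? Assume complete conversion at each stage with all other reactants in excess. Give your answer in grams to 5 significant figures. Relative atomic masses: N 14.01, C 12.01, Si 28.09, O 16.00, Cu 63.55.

596.93 g

M(SiO2) = 28.09 + 2(16.00) = 60.09 g/mol.
M(Cu(NO3)2) = 63.55 + 2(14.01) + 6(16.00) = 187.57 g/mol.
n(SiO2) = 95.616 / 60.09 = 1.59121 mol.
Reaction (1): SiO2→CO ratio 1:2 ⇒ n(CO) = 3.18243 mol.
Reaction (2): CO→Cu ratio 1:1 ⇒ n(Cu) = 3.18243 mol.
Reaction (3): Cu→Cu(NO3)2 ratio 1:1 ⇒ n(Cu(NO3)2) = 3.18243 mol.
Mass of Cu(NO3)2 = 3.18243 × 187.57 = 596.928 g.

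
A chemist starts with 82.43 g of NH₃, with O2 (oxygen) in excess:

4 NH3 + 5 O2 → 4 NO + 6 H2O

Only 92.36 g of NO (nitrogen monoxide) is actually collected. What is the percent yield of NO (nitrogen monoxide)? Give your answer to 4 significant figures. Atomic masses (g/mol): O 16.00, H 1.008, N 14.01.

63.60 %

M(NH3) = 14.01 + 3(1.008) = 17.034 g/mol.
M(NO) = 14.01 + 16.00 = 30.01 g/mol.
n(NH3) = 82.430 g / 17.034 g/mol = 4.8391 mol.
From the equation the NH3:NO mole ratio is 4:4, so n(NO) = 4.8391 × 4/4 = 4.8391 mol.
Mass of NO = 4.8391 mol × 30.01 g/mol = 145.22 g.
This is the theoretical yield. Percent yield = 92.36 g / 145.22 g × 100% = 63.599%.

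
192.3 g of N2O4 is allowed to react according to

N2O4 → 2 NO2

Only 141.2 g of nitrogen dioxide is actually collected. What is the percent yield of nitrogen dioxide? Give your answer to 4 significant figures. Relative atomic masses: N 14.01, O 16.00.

M(N2O4) = 2(14.01) + 4(16.00) = 92.02 g/mol.
M(NO2) = 14.01 + 2(16.00) = 46.01 g/mol.
n(N2O4) = 192.30 g / 92.02 g/mol = 2.0898 mol.
From the equation the N2O4:NO2 mole ratio is 1:2, so n(NO2) = 2.0898 × 2/1 = 4.1795 mol.
Mass of NO2 = 4.1795 mol × 46.01 g/mol = 192.30 g.
This is the theoretical yield. Percent yield = 141.2 g / 192.30 g × 100% = 73.427%.

73.43 %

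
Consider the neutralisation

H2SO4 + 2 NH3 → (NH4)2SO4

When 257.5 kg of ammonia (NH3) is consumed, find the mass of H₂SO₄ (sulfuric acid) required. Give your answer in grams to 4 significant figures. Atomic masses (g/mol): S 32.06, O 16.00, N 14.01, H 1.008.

741300 g

M(NH3) = 14.01 + 3(1.008) = 17.034 g/mol.
M(H2SO4) = 2(1.008) + 32.06 + 4(16.00) = 98.076 g/mol.
Convert: 257.5 kg = 257500 g.
n(NH3) = 257500 g / 17.034 g/mol = 15117 mol.
From the equation the NH3:H2SO4 mole ratio is 2:1, so n(H2SO4) = 15117 × 1/2 = 7558.4 mol.
Mass of H2SO4 = 7558.4 mol × 98.076 g/mol = 741300 g.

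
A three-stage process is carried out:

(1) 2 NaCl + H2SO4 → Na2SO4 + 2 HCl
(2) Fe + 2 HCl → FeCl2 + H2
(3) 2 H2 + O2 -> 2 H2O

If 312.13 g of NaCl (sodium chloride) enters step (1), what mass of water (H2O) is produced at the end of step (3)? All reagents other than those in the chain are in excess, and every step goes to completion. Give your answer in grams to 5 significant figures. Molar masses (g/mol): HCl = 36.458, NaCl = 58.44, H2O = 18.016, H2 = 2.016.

n(NaCl) = 312.13 / 58.44 = 5.34103 mol.
Reaction (1): NaCl→HCl ratio 2:2 ⇒ n(HCl) = 5.34103 mol.
Reaction (2): HCl→H2 ratio 2:1 ⇒ n(H2) = 2.67052 mol.
Reaction (3): H2→H2O ratio 2:2 ⇒ n(H2O) = 2.67052 mol.
Mass of H2O = 2.67052 × 18.016 = 48.1120 g.

48.112 g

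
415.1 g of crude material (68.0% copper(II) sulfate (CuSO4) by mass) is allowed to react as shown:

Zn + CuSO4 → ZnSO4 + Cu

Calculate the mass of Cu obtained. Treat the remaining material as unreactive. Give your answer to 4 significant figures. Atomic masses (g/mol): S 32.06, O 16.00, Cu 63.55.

112.4 g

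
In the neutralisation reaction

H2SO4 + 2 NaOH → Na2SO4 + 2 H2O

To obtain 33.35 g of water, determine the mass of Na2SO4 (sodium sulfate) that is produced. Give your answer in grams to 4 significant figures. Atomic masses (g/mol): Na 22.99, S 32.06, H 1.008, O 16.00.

131.5 g

M(H2O) = 2(1.008) + 16.00 = 18.016 g/mol.
M(Na2SO4) = 2(22.99) + 32.06 + 4(16.00) = 142.04 g/mol.
n(H2O) = 33.350 g / 18.016 g/mol = 1.8511 mol.
From the equation the H2O:Na2SO4 mole ratio is 2:1, so n(Na2SO4) = 1.8511 × 1/2 = 0.92557 mol.
Mass of Na2SO4 = 0.92557 mol × 142.04 g/mol = 131.47 g.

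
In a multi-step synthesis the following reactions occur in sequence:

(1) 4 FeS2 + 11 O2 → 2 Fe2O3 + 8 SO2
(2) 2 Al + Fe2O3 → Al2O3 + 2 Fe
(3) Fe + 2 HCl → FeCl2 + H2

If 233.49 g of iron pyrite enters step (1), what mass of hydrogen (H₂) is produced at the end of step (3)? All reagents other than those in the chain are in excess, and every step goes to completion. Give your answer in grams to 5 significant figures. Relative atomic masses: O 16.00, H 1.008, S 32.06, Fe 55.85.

M(FeS2) = 55.85 + 2(32.06) = 119.97 g/mol.
M(H2) = 2(1.008) = 2.016 g/mol.
n(FeS2) = 233.49 / 119.97 = 1.94624 mol.
Reaction (1): FeS2→Fe2O3 ratio 4:2 ⇒ n(Fe2O3) = 0.973118 mol.
Reaction (2): Fe2O3→Fe ratio 1:2 ⇒ n(Fe) = 1.94624 mol.
Reaction (3): Fe→H2 ratio 1:1 ⇒ n(H2) = 1.94624 mol.
Mass of H2 = 1.94624 × 2.016 = 3.92361 g.

3.9236 g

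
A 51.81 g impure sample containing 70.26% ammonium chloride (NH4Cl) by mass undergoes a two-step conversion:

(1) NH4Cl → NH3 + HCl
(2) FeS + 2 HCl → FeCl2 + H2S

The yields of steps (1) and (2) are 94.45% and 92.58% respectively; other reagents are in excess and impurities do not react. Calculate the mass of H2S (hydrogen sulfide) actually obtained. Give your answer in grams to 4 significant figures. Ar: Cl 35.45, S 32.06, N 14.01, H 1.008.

10.14 g

Pure NH4Cl = 51.81 × 0.7026 = 36.402 g.
M(NH4Cl) = 14.01 + 4(1.008) + 35.45 = 53.492 g/mol.
M(H2S) = 2(1.008) + 32.06 = 34.076 g/mol.
n(NH4Cl) = 36.402 / 53.492 = 0.68051 mol.
Step 1 (NH4Cl:HCl = 1:1): theoretical n(HCl) = 0.68051 mol; at 94.45% yield, n(HCl) = 0.64274 mol.
Step 2 (HCl:H2S = 2:1): theoretical n(H2S) = 0.32137 mol, so theoretical mass = 0.32137 × 34.076 = 10.951 g.
At 92.58% yield, actual mass of H2S = 10.951 × 0.9258 = 10.138 g.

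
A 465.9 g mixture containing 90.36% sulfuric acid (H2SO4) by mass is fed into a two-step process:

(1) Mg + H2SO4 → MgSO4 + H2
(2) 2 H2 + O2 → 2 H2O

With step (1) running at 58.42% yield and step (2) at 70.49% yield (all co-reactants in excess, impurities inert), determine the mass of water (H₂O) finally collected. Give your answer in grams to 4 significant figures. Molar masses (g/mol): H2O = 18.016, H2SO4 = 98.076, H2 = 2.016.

31.85 g

Pure H2SO4 = 465.9 × 0.9036 = 420.99 g.
n(H2SO4) = 420.99 / 98.076 = 4.2925 mol.
Step 1 (H2SO4:H2 = 1:1): theoretical n(H2) = 4.2925 mol; at 58.42% yield, n(H2) = 2.5077 mol.
Step 2 (H2:H2O = 2:2): theoretical n(H2O) = 2.5077 mol, so theoretical mass = 2.5077 × 18.016 = 45.178 g.
At 70.49% yield, actual mass of H2O = 45.178 × 0.7049 = 31.846 g.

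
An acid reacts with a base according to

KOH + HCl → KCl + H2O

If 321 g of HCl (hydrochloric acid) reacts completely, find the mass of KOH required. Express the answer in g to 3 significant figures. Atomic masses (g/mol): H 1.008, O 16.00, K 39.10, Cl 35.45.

494 g

M(HCl) = 1.008 + 35.45 = 36.458 g/mol.
M(KOH) = 39.10 + 16.00 + 1.008 = 56.108 g/mol.
n(HCl) = 321.0 g / 36.458 g/mol = 8.805 mol.
From the equation the HCl:KOH mole ratio is 1:1, so n(KOH) = 8.805 × 1/1 = 8.805 mol.
Mass of KOH = 8.805 mol × 56.108 g/mol = 494.0 g.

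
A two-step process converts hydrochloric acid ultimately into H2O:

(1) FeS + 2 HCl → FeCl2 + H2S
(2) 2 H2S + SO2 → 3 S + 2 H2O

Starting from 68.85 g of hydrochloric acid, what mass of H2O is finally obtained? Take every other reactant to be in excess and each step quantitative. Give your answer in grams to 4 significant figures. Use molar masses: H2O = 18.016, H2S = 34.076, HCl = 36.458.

n(HCl) = 68.850 / 36.458 = 1.8885 mol.
Step 1 gives a 2:1 ratio of HCl to H2S, so n(H2S) = 0.94424 mol.
In step 2 the H2S:H2O ratio is 2:2, so n(H2O) = 0.94424 mol.
Mass of H2O = 0.94424 × 18.016 = 17.011 g.

17.01 g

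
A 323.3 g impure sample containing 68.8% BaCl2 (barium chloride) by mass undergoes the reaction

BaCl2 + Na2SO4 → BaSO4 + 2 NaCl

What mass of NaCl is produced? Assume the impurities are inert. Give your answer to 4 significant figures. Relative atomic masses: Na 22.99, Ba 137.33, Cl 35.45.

Mass of pure BaCl2 = 323.3 g × 0.688 = 222.43 g.
M(BaCl2) = 137.33 + 2(35.45) = 208.23 g/mol.
M(NaCl) = 22.99 + 35.45 = 58.44 g/mol.
n(BaCl2) = 222.43 g / 208.23 g/mol = 1.0682 mol.
From the equation the BaCl2:NaCl mole ratio is 1:2, so n(NaCl) = 1.0682 × 2/1 = 2.1364 mol.
Mass of NaCl = 2.1364 mol × 58.44 g/mol = 124.85 g.

124.9 g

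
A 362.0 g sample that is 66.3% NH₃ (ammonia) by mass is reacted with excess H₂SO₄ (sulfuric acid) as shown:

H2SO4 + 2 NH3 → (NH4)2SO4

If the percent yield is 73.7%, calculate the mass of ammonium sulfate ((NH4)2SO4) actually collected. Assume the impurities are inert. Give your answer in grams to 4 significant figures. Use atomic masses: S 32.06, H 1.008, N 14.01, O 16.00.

Pure NH3 available = 362.0 g × 0.663 = 240.01 g.
M(NH3) = 14.01 + 3(1.008) = 17.034 g/mol.
M((NH4)2SO4) = 2(14.01) + 8(1.008) + 32.06 + 4(16.00) = 132.144 g/mol.
n(NH3) = 240.01 g / 17.034 g/mol = 14.090 mol.
From the equation the NH3:(NH4)2SO4 mole ratio is 2:1, so n((NH4)2SO4) = 14.090 × 1/2 = 7.0449 mol.
Mass of (NH4)2SO4 = 7.0449 mol × 132.144 g/mol = 930.94 g.
Actual mass collected = 930.94 g × 0.737 = 686.10 g.

686.1 g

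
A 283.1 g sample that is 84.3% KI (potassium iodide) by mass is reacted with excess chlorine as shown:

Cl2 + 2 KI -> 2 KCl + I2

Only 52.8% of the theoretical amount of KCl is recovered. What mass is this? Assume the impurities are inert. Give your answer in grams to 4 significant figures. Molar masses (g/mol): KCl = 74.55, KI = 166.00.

56.59 g

Pure KI available = 283.1 g × 0.843 = 238.65 g.
n(KI) = 238.65 g / 166.00 g/mol = 1.4377 mol.
From the equation the KI:KCl mole ratio is 2:2, so n(KCl) = 1.4377 × 2/2 = 1.4377 mol.
Mass of KCl = 1.4377 mol × 74.55 g/mol = 107.18 g.
Actual mass collected = 107.18 g × 0.528 = 56.590 g.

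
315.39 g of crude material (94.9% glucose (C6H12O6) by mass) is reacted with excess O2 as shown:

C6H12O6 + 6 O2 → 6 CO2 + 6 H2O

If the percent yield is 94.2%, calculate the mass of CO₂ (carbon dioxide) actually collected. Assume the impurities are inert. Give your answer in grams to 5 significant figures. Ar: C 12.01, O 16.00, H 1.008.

Pure C6H12O6 available = 315.39 g × 0.949 = 299.305 g.
M(C6H12O6) = 6(12.01) + 12(1.008) + 6(16.00) = 180.156 g/mol.
M(CO2) = 12.01 + 2(16.00) = 44.01 g/mol.
n(C6H12O6) = 299.305 g / 180.156 g/mol = 1.66137 mol.
From the equation the C6H12O6:CO2 mole ratio is 1:6, so n(CO2) = 1.66137 × 6/1 = 9.96820 mol.
Mass of CO2 = 9.96820 mol × 44.01 g/mol = 438.700 g.
Actual mass collected = 438.700 g × 0.942 = 413.256 g.

413.26 g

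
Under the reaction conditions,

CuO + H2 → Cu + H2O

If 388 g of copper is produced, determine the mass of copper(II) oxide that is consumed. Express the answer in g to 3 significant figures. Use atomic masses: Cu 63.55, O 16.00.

486 g

M(Cu) = 63.55 g/mol.
M(CuO) = 63.55 + 16.00 = 79.55 g/mol.
n(Cu) = 388.0 g / 63.55 g/mol = 6.105 mol.
From the equation the Cu:CuO mole ratio is 1:1, so n(CuO) = 6.105 × 1/1 = 6.105 mol.
Mass of CuO = 6.105 mol × 79.55 g/mol = 485.7 g.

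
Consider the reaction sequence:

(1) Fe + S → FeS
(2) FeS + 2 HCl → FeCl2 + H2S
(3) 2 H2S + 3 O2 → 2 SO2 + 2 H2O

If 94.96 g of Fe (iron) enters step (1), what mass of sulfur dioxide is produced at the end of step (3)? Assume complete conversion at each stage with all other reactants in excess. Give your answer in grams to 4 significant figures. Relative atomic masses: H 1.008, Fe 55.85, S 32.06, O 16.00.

M(Fe) = 55.85 g/mol.
M(SO2) = 32.06 + 2(16.00) = 64.06 g/mol.
n(Fe) = 94.96 / 55.85 = 1.7003 mol.
Reaction (1): Fe→FeS ratio 1:1 ⇒ n(FeS) = 1.7003 mol.
Reaction (2): FeS→H2S ratio 1:1 ⇒ n(H2S) = 1.7003 mol.
Reaction (3): H2S→SO2 ratio 2:2 ⇒ n(SO2) = 1.7003 mol.
Mass of SO2 = 1.7003 × 64.06 = 108.92 g.

108.9 g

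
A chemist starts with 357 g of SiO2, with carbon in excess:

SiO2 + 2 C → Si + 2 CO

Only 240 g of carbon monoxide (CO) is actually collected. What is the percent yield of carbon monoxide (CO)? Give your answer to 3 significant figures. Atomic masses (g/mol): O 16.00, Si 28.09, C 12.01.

M(SiO2) = 28.09 + 2(16.00) = 60.09 g/mol.
M(CO) = 12.01 + 16.00 = 28.01 g/mol.
n(SiO2) = 357.0 g / 60.09 g/mol = 5.941 mol.
From the equation the SiO2:CO mole ratio is 1:2, so n(CO) = 5.941 × 2/1 = 11.88 mol.
Mass of CO = 11.88 mol × 28.01 g/mol = 332.8 g.
This is the theoretical yield. Percent yield = 240 g / 332.8 g × 100% = 72.11%.

72.1 %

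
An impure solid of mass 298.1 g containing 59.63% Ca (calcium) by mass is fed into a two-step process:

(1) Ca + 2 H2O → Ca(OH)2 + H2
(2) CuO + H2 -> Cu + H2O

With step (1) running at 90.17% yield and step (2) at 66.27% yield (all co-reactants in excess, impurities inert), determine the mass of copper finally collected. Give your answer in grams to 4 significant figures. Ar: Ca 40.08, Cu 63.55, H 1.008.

Pure Ca = 298.1 × 0.5963 = 177.76 g.
M(Ca) = 40.08 g/mol.
M(Cu) = 63.55 g/mol.
n(Ca) = 177.76 / 40.08 = 4.4351 mol.
Step 1 (Ca:H2 = 1:1): theoretical n(H2) = 4.4351 mol; at 90.17% yield, n(H2) = 3.9991 mol.
Step 2 (H2:Cu = 1:1): theoretical n(Cu) = 3.9991 mol, so theoretical mass = 3.9991 × 63.55 = 254.14 g.
At 66.27% yield, actual mass of Cu = 254.14 × 0.6627 = 168.42 g.

168.4 g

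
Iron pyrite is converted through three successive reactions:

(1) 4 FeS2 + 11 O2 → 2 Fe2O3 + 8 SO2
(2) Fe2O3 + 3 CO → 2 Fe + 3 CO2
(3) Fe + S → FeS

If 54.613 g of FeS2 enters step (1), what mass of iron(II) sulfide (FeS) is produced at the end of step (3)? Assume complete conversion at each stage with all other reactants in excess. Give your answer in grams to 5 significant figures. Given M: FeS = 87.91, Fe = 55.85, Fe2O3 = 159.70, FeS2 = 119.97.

n(FeS2) = 54.613 / 119.97 = 0.455222 mol.
Reaction (1): FeS2→Fe2O3 ratio 4:2 ⇒ n(Fe2O3) = 0.227611 mol.
Reaction (2): Fe2O3→Fe ratio 1:2 ⇒ n(Fe) = 0.455222 mol.
Reaction (3): Fe→FeS ratio 1:1 ⇒ n(FeS) = 0.455222 mol.
Mass of FeS = 0.455222 × 87.91 = 40.0186 g.

40.019 g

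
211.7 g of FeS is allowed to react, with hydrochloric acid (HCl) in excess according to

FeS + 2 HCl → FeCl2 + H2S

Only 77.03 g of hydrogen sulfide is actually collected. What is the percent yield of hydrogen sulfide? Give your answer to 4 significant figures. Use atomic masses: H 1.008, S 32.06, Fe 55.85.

M(FeS) = 55.85 + 32.06 = 87.91 g/mol.
M(H2S) = 2(1.008) + 32.06 = 34.076 g/mol.
n(FeS) = 211.70 g / 87.91 g/mol = 2.4081 mol.
From the equation the FeS:H2S mole ratio is 1:1, so n(H2S) = 2.4081 × 1/1 = 2.4081 mol.
Mass of H2S = 2.4081 mol × 34.076 g/mol = 82.060 g.
This is the theoretical yield. Percent yield = 77.03 g / 82.060 g × 100% = 93.870%.

93.87 %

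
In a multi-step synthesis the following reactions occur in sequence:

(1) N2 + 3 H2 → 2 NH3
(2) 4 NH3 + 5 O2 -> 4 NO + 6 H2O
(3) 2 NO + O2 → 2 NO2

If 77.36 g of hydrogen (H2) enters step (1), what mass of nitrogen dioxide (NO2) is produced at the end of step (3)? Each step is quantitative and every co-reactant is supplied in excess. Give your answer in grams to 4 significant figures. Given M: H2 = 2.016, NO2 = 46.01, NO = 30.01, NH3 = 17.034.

1177 g

n(H2) = 77.36 / 2.016 = 38.373 mol.
Reaction (1): H2→NH3 ratio 3:2 ⇒ n(NH3) = 25.582 mol.
Reaction (2): NH3→NO ratio 4:4 ⇒ n(NO) = 25.582 mol.
Reaction (3): NO→NO2 ratio 2:2 ⇒ n(NO2) = 25.582 mol.
Mass of NO2 = 25.582 × 46.01 = 1177.0 g.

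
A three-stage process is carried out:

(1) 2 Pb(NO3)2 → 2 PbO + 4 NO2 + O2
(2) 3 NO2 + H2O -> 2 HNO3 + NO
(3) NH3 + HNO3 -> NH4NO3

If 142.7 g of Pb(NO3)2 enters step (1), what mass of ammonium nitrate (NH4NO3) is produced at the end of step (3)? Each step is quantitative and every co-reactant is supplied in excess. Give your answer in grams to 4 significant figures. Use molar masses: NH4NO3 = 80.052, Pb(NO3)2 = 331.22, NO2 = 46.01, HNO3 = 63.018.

n(Pb(NO3)2) = 142.7 / 331.22 = 0.43083 mol.
Reaction (1): Pb(NO3)2→NO2 ratio 2:4 ⇒ n(NO2) = 0.86166 mol.
Reaction (2): NO2→HNO3 ratio 3:2 ⇒ n(HNO3) = 0.57444 mol.
Reaction (3): HNO3→NH4NO3 ratio 1:1 ⇒ n(NH4NO3) = 0.57444 mol.
Mass of NH4NO3 = 0.57444 × 80.052 = 45.985 g.

45.99 g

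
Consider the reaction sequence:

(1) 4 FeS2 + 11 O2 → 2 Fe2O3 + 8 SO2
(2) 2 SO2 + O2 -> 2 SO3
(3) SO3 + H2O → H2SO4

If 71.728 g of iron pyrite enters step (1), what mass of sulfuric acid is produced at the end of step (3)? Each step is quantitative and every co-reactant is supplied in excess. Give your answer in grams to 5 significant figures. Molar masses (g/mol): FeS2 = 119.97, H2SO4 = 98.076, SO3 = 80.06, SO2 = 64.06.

n(FeS2) = 71.728 / 119.97 = 0.597883 mol.
Reaction (1): FeS2→SO2 ratio 4:8 ⇒ n(SO2) = 1.19577 mol.
Reaction (2): SO2→SO3 ratio 2:2 ⇒ n(SO3) = 1.19577 mol.
Reaction (3): SO3→H2SO4 ratio 1:1 ⇒ n(H2SO4) = 1.19577 mol.
Mass of H2SO4 = 1.19577 × 98.076 = 117.276 g.

117.28 g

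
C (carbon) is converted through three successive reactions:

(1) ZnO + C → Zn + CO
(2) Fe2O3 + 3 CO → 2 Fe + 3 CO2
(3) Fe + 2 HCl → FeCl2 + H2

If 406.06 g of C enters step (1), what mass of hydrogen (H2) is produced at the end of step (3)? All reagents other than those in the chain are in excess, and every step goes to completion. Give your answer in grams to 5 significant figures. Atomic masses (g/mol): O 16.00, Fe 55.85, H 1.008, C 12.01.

45.441 g

M(C) = 12.01 g/mol.
M(H2) = 2(1.008) = 2.016 g/mol.
n(C) = 406.06 / 12.01 = 33.8102 mol.
Reaction (1): C→CO ratio 1:1 ⇒ n(CO) = 33.8102 mol.
Reaction (2): CO→Fe ratio 3:2 ⇒ n(Fe) = 22.5401 mol.
Reaction (3): Fe→H2 ratio 1:1 ⇒ n(H2) = 22.5401 mol.
Mass of H2 = 22.5401 × 2.016 = 45.4409 g.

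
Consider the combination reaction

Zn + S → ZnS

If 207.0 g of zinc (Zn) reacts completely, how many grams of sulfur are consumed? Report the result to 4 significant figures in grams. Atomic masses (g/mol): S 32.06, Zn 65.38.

M(Zn) = 65.38 g/mol.
M(S) = 32.06 g/mol.
n(Zn) = 207.00 g / 65.38 g/mol = 3.1661 mol.
From the equation the Zn:S mole ratio is 1:1, so n(S) = 3.1661 × 1/1 = 3.1661 mol.
Mass of S = 3.1661 mol × 32.06 g/mol = 101.51 g.

101.5 g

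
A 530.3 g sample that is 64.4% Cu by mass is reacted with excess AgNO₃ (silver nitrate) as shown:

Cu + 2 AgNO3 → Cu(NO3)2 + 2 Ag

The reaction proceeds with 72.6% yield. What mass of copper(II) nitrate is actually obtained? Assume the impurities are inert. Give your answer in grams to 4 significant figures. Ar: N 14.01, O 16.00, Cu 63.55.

731.8 g

Pure Cu available = 530.3 g × 0.644 = 341.51 g.
M(Cu) = 63.55 g/mol.
M(Cu(NO3)2) = 63.55 + 2(14.01) + 6(16.00) = 187.57 g/mol.
n(Cu) = 341.51 g / 63.55 g/mol = 5.3739 mol.
From the equation the Cu:Cu(NO3)2 mole ratio is 1:1, so n(Cu(NO3)2) = 5.3739 × 1/1 = 5.3739 mol.
Mass of Cu(NO3)2 = 5.3739 mol × 187.57 g/mol = 1008.0 g.
Actual mass collected = 1008.0 g × 0.726 = 731.80 g.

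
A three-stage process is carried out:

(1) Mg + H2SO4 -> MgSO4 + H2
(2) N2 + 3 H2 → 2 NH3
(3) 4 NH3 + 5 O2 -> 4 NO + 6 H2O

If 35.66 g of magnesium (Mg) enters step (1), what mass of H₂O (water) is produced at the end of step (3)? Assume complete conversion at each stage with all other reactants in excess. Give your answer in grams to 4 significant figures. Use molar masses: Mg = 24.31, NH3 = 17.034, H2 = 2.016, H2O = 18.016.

26.43 g

n(Mg) = 35.66 / 24.31 = 1.4669 mol.
Reaction (1): Mg→H2 ratio 1:1 ⇒ n(H2) = 1.4669 mol.
Reaction (2): H2→NH3 ratio 3:2 ⇒ n(NH3) = 0.97792 mol.
Reaction (3): NH3→H2O ratio 4:6 ⇒ n(H2O) = 1.4669 mol.
Mass of H2O = 1.4669 × 18.016 = 26.427 g.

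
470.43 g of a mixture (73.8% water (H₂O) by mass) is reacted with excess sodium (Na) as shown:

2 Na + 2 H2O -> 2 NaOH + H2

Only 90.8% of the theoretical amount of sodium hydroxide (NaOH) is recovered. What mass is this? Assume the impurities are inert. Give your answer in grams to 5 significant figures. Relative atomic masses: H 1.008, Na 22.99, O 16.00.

699.87 g

Pure H2O available = 470.43 g × 0.738 = 347.177 g.
M(H2O) = 2(1.008) + 16.00 = 18.016 g/mol.
M(NaOH) = 22.99 + 16.00 + 1.008 = 39.998 g/mol.
n(H2O) = 347.177 g / 18.016 g/mol = 19.2705 mol.
From the equation the H2O:NaOH mole ratio is 2:2, so n(NaOH) = 19.2705 × 2/2 = 19.2705 mol.
Mass of NaOH = 19.2705 mol × 39.998 g/mol = 770.781 g.
Actual mass collected = 770.781 g × 0.908 = 699.870 g.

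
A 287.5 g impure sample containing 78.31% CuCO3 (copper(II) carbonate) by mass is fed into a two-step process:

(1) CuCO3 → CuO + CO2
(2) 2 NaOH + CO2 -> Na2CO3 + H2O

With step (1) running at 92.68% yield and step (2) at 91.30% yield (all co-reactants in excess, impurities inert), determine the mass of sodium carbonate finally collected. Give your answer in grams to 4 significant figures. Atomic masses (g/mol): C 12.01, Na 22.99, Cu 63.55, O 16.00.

Pure CuCO3 = 287.5 × 0.7831 = 225.14 g.
M(CuCO3) = 63.55 + 12.01 + 3(16.00) = 123.56 g/mol.
M(Na2CO3) = 2(22.99) + 12.01 + 3(16.00) = 105.99 g/mol.
n(CuCO3) = 225.14 / 123.56 = 1.8221 mol.
Step 1 (CuCO3:CO2 = 1:1): theoretical n(CO2) = 1.8221 mol; at 92.68% yield, n(CO2) = 1.6887 mol.
Step 2 (CO2:Na2CO3 = 1:1): theoretical n(Na2CO3) = 1.6887 mol, so theoretical mass = 1.6887 × 105.99 = 178.99 g.
At 91.30% yield, actual mass of Na2CO3 = 178.99 × 0.9130 = 163.42 g.

163.4 g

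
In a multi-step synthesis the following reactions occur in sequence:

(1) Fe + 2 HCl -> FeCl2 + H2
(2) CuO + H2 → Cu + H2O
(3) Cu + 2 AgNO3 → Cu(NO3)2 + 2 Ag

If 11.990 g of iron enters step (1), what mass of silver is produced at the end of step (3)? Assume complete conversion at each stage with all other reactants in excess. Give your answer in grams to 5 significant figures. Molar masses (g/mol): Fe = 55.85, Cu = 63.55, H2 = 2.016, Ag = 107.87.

n(Fe) = 11.990 / 55.85 = 0.214682 mol.
Reaction (1): Fe→H2 ratio 1:1 ⇒ n(H2) = 0.214682 mol.
Reaction (2): H2→Cu ratio 1:1 ⇒ n(Cu) = 0.214682 mol.
Reaction (3): Cu→Ag ratio 1:2 ⇒ n(Ag) = 0.429364 mol.
Mass of Ag = 0.429364 × 107.87 = 46.3155 g.

46.316 g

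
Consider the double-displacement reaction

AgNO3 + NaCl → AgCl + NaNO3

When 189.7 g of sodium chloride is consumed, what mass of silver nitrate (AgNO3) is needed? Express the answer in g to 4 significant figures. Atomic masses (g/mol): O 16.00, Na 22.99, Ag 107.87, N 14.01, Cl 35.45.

551.4 g

M(NaCl) = 22.99 + 35.45 = 58.44 g/mol.
M(AgNO3) = 107.87 + 14.01 + 3(16.00) = 169.88 g/mol.
n(NaCl) = 189.70 g / 58.44 g/mol = 3.2461 mol.
From the equation the NaCl:AgNO3 mole ratio is 1:1, so n(AgNO3) = 3.2461 × 1/1 = 3.2461 mol.
Mass of AgNO3 = 3.2461 mol × 169.88 g/mol = 551.44 g.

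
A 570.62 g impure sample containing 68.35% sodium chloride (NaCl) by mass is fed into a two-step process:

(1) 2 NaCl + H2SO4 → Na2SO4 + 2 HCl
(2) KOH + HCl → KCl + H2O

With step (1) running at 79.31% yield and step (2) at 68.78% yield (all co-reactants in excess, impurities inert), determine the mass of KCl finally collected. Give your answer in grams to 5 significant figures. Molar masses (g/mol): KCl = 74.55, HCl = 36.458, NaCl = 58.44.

Pure NaCl = 570.62 × 0.6835 = 390.019 g.
n(NaCl) = 390.019 / 58.44 = 6.67383 mol.
Step 1 (NaCl:HCl = 2:2): theoretical n(HCl) = 6.67383 mol; at 79.31% yield, n(HCl) = 5.29302 mol.
Step 2 (HCl:KCl = 1:1): theoretical n(KCl) = 5.29302 mol, so theoretical mass = 5.29302 × 74.55 = 394.594 g.
At 68.78% yield, actual mass of KCl = 394.594 × 0.6878 = 271.402 g.

271.40 g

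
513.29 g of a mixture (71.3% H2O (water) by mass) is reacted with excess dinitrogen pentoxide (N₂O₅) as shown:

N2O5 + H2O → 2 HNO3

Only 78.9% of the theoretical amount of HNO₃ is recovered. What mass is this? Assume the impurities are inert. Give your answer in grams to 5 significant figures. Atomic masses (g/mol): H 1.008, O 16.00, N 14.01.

2020.1 g

Pure H2O available = 513.29 g × 0.713 = 365.976 g.
M(H2O) = 2(1.008) + 16.00 = 18.016 g/mol.
M(HNO3) = 1.008 + 14.01 + 3(16.00) = 63.018 g/mol.
n(H2O) = 365.976 g / 18.016 g/mol = 20.3139 mol.
From the equation the H2O:HNO3 mole ratio is 1:2, so n(HNO3) = 20.3139 × 2/1 = 40.6279 mol.
Mass of HNO3 = 40.6279 mol × 63.018 g/mol = 2560.29 g.
Actual mass collected = 2560.29 g × 0.789 = 2020.07 g.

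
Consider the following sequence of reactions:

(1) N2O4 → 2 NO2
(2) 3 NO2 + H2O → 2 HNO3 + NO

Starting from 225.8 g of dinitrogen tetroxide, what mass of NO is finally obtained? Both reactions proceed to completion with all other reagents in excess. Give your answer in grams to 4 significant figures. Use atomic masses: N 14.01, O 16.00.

49.09 g

M(N2O4) = 2(14.01) + 4(16.00) = 92.02 g/mol.
M(NO) = 14.01 + 16.00 = 30.01 g/mol.
n(N2O4) = 225.80 / 92.02 = 2.4538 mol.
Step 1 gives a 1:2 ratio of N2O4 to NO2, so n(NO2) = 4.9076 mol.
In step 2 the NO2:NO ratio is 3:1, so n(NO) = 1.6359 mol.
Mass of NO = 1.6359 × 30.01 = 49.093 g.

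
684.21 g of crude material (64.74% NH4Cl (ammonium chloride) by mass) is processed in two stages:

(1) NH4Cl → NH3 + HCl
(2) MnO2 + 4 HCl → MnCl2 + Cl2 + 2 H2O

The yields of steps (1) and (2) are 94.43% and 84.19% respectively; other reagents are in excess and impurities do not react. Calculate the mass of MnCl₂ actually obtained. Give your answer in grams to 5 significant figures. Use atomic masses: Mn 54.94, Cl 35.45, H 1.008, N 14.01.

207.11 g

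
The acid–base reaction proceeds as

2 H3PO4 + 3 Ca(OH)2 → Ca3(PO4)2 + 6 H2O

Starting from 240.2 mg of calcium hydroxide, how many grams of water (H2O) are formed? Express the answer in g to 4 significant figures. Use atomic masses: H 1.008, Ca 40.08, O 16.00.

0.1168 g

M(Ca(OH)2) = 40.08 + 2(16.00) + 2(1.008) = 74.096 g/mol.
M(H2O) = 2(1.008) + 16.00 = 18.016 g/mol.
Convert: 240.2 mg = 0.24020 g.
n(Ca(OH)2) = 0.24020 g / 74.096 g/mol = 0.0032417 mol.
From the equation the Ca(OH)2:H2O mole ratio is 3:6, so n(H2O) = 0.0032417 × 6/3 = 0.0064835 mol.
Mass of H2O = 0.0064835 mol × 18.016 g/mol = 0.11681 g.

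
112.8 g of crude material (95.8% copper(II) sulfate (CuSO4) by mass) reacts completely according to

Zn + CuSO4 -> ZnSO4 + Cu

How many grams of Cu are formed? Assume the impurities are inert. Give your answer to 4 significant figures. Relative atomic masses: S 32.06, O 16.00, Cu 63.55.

Mass of pure CuSO4 = 112.8 g × 0.958 = 108.06 g.
M(CuSO4) = 63.55 + 32.06 + 4(16.00) = 159.61 g/mol.
M(Cu) = 63.55 g/mol.
n(CuSO4) = 108.06 g / 159.61 g/mol = 0.67704 mol.
From the equation the CuSO4:Cu mole ratio is 1:1, so n(Cu) = 0.67704 × 1/1 = 0.67704 mol.
Mass of Cu = 0.67704 mol × 63.55 g/mol = 43.026 g.

43.03 g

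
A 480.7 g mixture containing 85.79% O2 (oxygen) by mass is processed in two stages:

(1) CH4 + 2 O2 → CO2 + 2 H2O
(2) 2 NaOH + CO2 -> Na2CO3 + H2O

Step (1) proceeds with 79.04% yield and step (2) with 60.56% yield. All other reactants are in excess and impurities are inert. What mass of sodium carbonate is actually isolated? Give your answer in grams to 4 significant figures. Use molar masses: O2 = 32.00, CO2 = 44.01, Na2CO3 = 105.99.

326.9 g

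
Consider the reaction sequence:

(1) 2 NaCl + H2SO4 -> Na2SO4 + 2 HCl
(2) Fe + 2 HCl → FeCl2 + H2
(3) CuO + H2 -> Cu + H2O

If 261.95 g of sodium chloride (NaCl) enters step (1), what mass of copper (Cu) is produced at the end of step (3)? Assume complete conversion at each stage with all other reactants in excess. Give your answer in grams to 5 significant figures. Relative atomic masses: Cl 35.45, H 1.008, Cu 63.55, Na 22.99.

142.43 g

M(NaCl) = 22.99 + 35.45 = 58.44 g/mol.
M(Cu) = 63.55 g/mol.
n(NaCl) = 261.95 / 58.44 = 4.48238 mol.
Reaction (1): NaCl→HCl ratio 2:2 ⇒ n(HCl) = 4.48238 mol.
Reaction (2): HCl→H2 ratio 2:1 ⇒ n(H2) = 2.24119 mol.
Reaction (3): H2→Cu ratio 1:1 ⇒ n(Cu) = 2.24119 mol.
Mass of Cu = 2.24119 × 63.55 = 142.427 g.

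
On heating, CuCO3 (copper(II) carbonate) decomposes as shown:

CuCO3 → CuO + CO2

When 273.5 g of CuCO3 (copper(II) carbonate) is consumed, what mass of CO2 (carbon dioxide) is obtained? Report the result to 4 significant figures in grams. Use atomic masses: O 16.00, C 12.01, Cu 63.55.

M(CuCO3) = 63.55 + 12.01 + 3(16.00) = 123.56 g/mol.
M(CO2) = 12.01 + 2(16.00) = 44.01 g/mol.
n(CuCO3) = 273.50 g / 123.56 g/mol = 2.2135 mol.
From the equation the CuCO3:CO2 mole ratio is 1:1, so n(CO2) = 2.2135 × 1/1 = 2.2135 mol.
Mass of CO2 = 2.2135 mol × 44.01 g/mol = 97.416 g.

97.42 g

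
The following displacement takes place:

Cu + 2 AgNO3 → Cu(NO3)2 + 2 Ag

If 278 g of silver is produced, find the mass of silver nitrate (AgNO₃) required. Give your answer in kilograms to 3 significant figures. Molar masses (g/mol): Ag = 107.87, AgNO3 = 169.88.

n(Ag) = 278.0 g / 107.87 g/mol = 2.577 mol.
From the equation the Ag:AgNO3 mole ratio is 2:2, so n(AgNO3) = 2.577 × 2/2 = 2.577 mol.
Mass of AgNO3 = 2.577 mol × 169.88 g/mol = 437.8 g.
Converting to kg: 437.8 g = 0.438 kg.

0.438 kg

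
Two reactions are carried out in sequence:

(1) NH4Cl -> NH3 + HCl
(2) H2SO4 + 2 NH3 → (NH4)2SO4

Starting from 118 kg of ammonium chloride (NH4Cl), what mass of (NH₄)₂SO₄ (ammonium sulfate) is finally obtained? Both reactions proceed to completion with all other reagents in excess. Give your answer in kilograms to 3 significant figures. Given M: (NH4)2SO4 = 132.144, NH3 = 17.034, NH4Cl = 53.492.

118 kg = 118000 g.
n(NH4Cl) = 118000 / 53.492 = 2206 mol.
Step 1 gives a 1:1 ratio of NH4Cl to NH3, so n(NH3) = 2206 mol.
In step 2 the NH3:(NH4)2SO4 ratio is 2:1, so n((NH4)2SO4) = 1103 mol.
Mass of (NH4)2SO4 = 1103 × 132.144 = 145800 g = 146 kg.

146 kg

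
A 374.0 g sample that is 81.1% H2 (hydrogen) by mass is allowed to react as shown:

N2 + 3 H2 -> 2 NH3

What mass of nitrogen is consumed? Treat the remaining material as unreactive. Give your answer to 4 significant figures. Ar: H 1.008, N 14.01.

Mass of pure H2 = 374.0 g × 0.811 = 303.31 g.
M(H2) = 2(1.008) = 2.016 g/mol.
M(N2) = 2(14.01) = 28.02 g/mol.
n(H2) = 303.31 g / 2.016 g/mol = 150.45 mol.
From the equation the H2:N2 mole ratio is 3:1, so n(N2) = 150.45 × 1/3 = 50.151 mol.
Mass of N2 = 50.151 mol × 28.02 g/mol = 1405.2 g.

1405 g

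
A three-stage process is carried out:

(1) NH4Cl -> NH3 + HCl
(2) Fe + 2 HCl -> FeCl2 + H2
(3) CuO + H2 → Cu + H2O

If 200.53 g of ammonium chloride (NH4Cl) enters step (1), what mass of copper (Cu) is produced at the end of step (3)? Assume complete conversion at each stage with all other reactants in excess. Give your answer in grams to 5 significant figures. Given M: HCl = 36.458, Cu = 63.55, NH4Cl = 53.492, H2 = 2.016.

119.12 g

n(NH4Cl) = 200.53 / 53.492 = 3.74878 mol.
Reaction (1): NH4Cl→HCl ratio 1:1 ⇒ n(HCl) = 3.74878 mol.
Reaction (2): HCl→H2 ratio 2:1 ⇒ n(H2) = 1.87439 mol.
Reaction (3): H2→Cu ratio 1:1 ⇒ n(Cu) = 1.87439 mol.
Mass of Cu = 1.87439 × 63.55 = 119.118 g.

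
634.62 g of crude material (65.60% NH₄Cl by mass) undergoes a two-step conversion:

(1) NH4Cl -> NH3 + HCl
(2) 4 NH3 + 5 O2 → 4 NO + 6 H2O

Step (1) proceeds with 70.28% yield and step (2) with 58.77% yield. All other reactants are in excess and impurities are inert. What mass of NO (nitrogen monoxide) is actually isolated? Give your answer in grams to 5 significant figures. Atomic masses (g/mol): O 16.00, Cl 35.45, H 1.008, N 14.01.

96.468 g

Pure NH4Cl = 634.62 × 0.6560 = 416.311 g.
M(NH4Cl) = 14.01 + 4(1.008) + 35.45 = 53.492 g/mol.
M(NO) = 14.01 + 16.00 = 30.01 g/mol.
n(NH4Cl) = 416.311 / 53.492 = 7.78267 mol.
Step 1 (NH4Cl:NH3 = 1:1): theoretical n(NH3) = 7.78267 mol; at 70.28% yield, n(NH3) = 5.46966 mol.
Step 2 (NH3:NO = 4:4): theoretical n(NO) = 5.46966 mol, so theoretical mass = 5.46966 × 30.01 = 164.145 g.
At 58.77% yield, actual mass of NO = 164.145 × 0.5877 = 96.4678 g.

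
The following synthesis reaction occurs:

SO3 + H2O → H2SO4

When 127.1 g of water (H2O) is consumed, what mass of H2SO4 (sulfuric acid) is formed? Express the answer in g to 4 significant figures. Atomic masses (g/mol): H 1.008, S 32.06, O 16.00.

691.9 g

M(H2O) = 2(1.008) + 16.00 = 18.016 g/mol.
M(H2SO4) = 2(1.008) + 32.06 + 4(16.00) = 98.076 g/mol.
n(H2O) = 127.10 g / 18.016 g/mol = 7.0548 mol.
From the equation the H2O:H2SO4 mole ratio is 1:1, so n(H2SO4) = 7.0548 × 1/1 = 7.0548 mol.
Mass of H2SO4 = 7.0548 mol × 98.076 g/mol = 691.91 g.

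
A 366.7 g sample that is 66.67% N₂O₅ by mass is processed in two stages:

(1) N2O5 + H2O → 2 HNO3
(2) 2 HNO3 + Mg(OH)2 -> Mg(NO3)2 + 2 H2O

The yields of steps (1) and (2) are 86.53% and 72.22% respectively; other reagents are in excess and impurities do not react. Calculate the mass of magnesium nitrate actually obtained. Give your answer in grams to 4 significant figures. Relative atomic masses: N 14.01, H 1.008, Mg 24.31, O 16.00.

Pure N2O5 = 366.7 × 0.6667 = 244.48 g.
M(N2O5) = 2(14.01) + 5(16.00) = 108.02 g/mol.
M(Mg(NO3)2) = 24.31 + 2(14.01) + 6(16.00) = 148.33 g/mol.
n(N2O5) = 244.48 / 108.02 = 2.2633 mol.
Step 1 (N2O5:HNO3 = 1:2): theoretical n(HNO3) = 4.5265 mol; at 86.53% yield, n(HNO3) = 3.9168 mol.
Step 2 (HNO3:Mg(NO3)2 = 2:1): theoretical n(Mg(NO3)2) = 1.9584 mol, so theoretical mass = 1.9584 × 148.33 = 290.49 g.
At 72.22% yield, actual mass of Mg(NO3)2 = 290.49 × 0.7222 = 209.79 g.

209.8 g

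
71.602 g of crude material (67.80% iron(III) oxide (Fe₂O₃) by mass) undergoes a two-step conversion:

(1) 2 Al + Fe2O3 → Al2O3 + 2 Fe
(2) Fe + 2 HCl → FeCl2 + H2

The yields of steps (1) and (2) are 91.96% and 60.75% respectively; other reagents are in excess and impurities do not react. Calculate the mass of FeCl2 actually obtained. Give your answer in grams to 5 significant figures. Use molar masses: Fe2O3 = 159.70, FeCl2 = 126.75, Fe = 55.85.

Pure Fe2O3 = 71.602 × 0.6780 = 48.5462 g.
n(Fe2O3) = 48.5462 / 159.70 = 0.303983 mol.
Step 1 (Fe2O3:Fe = 1:2): theoretical n(Fe) = 0.607967 mol; at 91.96% yield, n(Fe) = 0.559086 mol.
Step 2 (Fe:FeCl2 = 1:1): theoretical n(FeCl2) = 0.559086 mol, so theoretical mass = 0.559086 × 126.75 = 70.8642 g.
At 60.75% yield, actual mass of FeCl2 = 70.8642 × 0.6075 = 43.0500 g.

43.050 g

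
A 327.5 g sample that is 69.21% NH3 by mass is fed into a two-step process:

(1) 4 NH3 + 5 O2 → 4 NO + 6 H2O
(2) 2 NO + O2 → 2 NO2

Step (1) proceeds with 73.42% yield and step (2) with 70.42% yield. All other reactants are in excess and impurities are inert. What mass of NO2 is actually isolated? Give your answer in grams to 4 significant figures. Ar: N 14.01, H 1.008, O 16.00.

316.5 g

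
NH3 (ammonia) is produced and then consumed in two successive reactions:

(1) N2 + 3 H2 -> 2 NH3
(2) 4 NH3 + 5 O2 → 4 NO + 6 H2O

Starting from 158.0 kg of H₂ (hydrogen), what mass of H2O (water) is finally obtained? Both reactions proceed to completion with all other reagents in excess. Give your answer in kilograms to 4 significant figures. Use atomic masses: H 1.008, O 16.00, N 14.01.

M(H2) = 2(1.008) = 2.016 g/mol.
M(H2O) = 2(1.008) + 16.00 = 18.016 g/mol.
158.0 kg = 158000 g.
n(H2) = 158000 / 2.016 = 78373 mol.
Step 1 gives a 3:2 ratio of H2 to NH3, so n(NH3) = 52249 mol.
In step 2 the NH3:H2O ratio is 4:6, so n(H2O) = 78373 mol.
Mass of H2O = 78373 × 18.016 = 1.4120 × 10^6 g = 1412 kg.

1412 kg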